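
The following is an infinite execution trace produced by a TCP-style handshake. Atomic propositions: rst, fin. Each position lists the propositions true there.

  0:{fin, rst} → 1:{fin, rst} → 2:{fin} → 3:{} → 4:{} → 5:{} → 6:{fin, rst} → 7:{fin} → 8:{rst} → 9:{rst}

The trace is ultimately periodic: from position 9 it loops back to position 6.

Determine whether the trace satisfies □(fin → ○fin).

Violated

fin → ○fin must hold at every position from 0 onward. It fails at position 2, so □(fin → ○fin) is false.
Positions where fin holds: 0, 1, 2, 6, 7.
Check ○fin at each: 0→ok, 1→ok, 2→fails, 6→ok, 7→fails.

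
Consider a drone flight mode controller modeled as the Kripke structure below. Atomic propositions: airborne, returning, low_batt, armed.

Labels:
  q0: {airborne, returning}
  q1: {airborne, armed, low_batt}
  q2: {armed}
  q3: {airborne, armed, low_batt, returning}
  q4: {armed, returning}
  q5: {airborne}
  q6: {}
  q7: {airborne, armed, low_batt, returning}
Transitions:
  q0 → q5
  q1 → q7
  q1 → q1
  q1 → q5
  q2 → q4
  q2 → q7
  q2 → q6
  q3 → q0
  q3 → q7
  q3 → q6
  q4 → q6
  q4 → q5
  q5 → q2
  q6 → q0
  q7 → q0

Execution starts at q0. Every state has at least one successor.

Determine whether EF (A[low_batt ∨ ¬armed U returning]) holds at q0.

States satisfying A[low_batt ∨ ¬armed U returning]: {q0, q3, q4, q6, q7}.
States satisfying EF (A[low_batt ∨ ¬armed U returning]): {q0, q1, q2, q3, q4, q5, q6, q7}.
Some path from q0 reaches a state where A[low_batt ∨ ¬armed U returning] holds.
q0 ∈ Sat(EF (A[low_batt ∨ ¬armed U returning])).

Yes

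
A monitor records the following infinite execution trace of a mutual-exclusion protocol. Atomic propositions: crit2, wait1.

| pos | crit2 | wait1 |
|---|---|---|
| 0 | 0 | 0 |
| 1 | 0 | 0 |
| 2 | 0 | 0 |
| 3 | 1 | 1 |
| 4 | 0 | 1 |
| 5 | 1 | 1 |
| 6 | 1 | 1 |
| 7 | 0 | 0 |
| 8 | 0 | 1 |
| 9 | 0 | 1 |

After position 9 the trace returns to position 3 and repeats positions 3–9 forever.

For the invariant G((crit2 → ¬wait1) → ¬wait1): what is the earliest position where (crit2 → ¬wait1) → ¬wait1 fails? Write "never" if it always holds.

Check (crit2 → ¬wait1) → ¬wait1 at each position in order: 0 ✓, 1 ✓, 2 ✓, 3 ✓.
At position 4 the labels are {wait1}, so (crit2 → ¬wait1) → ¬wait1 is false there. This is the first violation.

4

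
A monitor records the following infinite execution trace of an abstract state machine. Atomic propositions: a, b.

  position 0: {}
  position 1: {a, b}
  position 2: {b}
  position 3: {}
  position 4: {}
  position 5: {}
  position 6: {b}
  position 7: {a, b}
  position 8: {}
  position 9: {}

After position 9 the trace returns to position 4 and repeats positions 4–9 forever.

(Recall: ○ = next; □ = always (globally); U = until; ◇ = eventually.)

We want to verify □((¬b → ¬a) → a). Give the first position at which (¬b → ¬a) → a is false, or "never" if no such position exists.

0

At position 0 the labels are {}, so (¬b → ¬a) → a is false there. This is the first violation.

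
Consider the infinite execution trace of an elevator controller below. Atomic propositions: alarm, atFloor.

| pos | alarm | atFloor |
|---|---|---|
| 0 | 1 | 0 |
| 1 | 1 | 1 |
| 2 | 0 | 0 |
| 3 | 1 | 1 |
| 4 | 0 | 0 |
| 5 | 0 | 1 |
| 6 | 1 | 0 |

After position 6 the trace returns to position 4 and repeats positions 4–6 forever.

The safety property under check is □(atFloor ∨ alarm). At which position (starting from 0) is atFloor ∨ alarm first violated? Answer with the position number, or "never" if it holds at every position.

2

Check atFloor ∨ alarm at each position in order: 0 ✓, 1 ✓.
At position 2 the labels are {}, so atFloor ∨ alarm is false there. This is the first violation.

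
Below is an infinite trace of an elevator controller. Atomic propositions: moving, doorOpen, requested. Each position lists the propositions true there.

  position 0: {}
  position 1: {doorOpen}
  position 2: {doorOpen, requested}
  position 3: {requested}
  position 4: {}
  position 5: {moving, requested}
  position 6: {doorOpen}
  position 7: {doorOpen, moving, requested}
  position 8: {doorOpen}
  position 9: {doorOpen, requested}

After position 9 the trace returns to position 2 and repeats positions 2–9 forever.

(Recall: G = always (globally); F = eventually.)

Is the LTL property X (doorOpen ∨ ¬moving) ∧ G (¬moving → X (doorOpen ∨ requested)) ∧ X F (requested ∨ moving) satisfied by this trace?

The position after 0 is 1; F (requested ∨ moving) is true there.
At position 0: X (doorOpen ∨ ¬moving) ∧ G (¬moving → X (doorOpen ∨ requested)) is false; X F (requested ∨ moving) is true; so X (doorOpen ∨ ¬moving) ∧ G (¬moving → X (doorOpen ∨ requested)) ∧ X F (requested ∨ moving) is false.

No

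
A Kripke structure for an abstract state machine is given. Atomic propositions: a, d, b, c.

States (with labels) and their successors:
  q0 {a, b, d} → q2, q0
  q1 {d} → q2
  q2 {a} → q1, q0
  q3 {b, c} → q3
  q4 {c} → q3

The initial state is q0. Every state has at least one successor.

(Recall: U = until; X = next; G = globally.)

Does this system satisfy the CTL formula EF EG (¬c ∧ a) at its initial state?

Holds

States satisfying EG (¬c ∧ a): {q0, q2}.
States satisfying EF EG (¬c ∧ a): {q0, q1, q2}.
Some path from q0 reaches a state where EG (¬c ∧ a) holds.
q0 ∈ Sat(EF EG (¬c ∧ a)).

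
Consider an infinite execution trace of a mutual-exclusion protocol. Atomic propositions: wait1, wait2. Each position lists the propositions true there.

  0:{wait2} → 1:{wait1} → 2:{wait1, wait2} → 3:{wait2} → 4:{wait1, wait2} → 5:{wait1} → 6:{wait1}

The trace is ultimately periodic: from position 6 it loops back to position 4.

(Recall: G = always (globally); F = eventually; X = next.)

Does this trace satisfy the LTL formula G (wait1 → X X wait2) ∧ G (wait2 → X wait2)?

wait1 → X X wait2 must hold at every position from 0 onward. It fails at position 4, so G (wait1 → X X wait2) is false.
Positions where wait1 holds: 1, 2, 4, 5, 6.
Check X X wait2 at each: 1→ok, 2→ok, 4→fails, 5→ok, 6→fails.
wait2 → X wait2 must hold at every position from 0 onward. It fails at position 0, so G (wait2 → X wait2) is false.
Positions where wait2 holds: 0, 2, 3, 4.
Check X wait2 at each: 0→fails, 2→ok, 3→ok, 4→fails.
At position 0: G (wait1 → X X wait2) is false; G (wait2 → X wait2) is false; so G (wait1 → X X wait2) ∧ G (wait2 → X wait2) is false.

No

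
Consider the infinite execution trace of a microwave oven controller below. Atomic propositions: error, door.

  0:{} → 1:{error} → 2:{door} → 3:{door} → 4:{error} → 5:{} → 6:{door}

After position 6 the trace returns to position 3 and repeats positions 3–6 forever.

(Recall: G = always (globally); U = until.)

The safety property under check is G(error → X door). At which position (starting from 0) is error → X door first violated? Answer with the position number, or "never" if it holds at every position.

4

Check error → X door at each position in order: 0 ✓, 1 ✓, 2 ✓, 3 ✓.
At position 4 the labels are {error} and the next position 5 has {}, so error → X door is false there. This is the first violation.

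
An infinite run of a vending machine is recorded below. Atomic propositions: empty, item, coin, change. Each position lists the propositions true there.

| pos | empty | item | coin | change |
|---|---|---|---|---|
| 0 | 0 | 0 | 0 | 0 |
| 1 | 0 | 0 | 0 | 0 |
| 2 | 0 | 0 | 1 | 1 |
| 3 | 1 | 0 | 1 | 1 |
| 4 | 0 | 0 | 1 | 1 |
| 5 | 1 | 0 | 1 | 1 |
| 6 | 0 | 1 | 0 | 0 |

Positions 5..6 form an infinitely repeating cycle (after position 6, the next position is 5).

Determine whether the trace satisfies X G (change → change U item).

The position after 0 is 1; G (change → change U item) is true there.

Satisfied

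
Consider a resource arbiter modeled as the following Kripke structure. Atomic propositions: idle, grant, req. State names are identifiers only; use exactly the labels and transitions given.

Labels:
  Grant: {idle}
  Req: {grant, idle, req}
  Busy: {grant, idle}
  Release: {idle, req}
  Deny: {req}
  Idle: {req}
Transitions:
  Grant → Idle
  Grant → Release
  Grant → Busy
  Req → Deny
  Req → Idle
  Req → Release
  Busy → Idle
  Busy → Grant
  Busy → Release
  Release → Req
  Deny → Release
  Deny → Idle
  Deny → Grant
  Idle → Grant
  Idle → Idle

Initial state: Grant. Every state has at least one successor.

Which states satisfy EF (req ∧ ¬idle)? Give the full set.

States satisfying req ∧ ¬idle: {Deny, Idle}.
States satisfying EF (req ∧ ¬idle): {Grant, Req, Busy, Release, Deny, Idle}.

{Grant, Req, Busy, Release, Deny, Idle}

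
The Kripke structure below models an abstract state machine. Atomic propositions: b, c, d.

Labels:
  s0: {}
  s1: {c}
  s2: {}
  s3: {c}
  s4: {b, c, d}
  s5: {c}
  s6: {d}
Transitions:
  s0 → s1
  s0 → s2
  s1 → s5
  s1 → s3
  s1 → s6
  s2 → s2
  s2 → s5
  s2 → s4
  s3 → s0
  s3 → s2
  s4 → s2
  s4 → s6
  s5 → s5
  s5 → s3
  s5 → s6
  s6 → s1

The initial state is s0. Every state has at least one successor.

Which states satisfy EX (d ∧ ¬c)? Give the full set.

{s1, s4, s5}

States satisfying d ∧ ¬c: {s6}.
States satisfying EX (d ∧ ¬c): {s1, s4, s5}.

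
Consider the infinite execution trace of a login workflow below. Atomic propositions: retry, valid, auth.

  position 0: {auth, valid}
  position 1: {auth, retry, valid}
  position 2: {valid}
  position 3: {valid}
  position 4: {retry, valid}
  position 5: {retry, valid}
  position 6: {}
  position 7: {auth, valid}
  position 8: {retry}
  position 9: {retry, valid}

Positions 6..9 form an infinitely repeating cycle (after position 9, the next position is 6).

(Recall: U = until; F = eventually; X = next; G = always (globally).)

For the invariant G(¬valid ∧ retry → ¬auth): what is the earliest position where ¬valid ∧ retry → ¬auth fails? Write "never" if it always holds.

¬valid ∧ retry → ¬auth holds at every position 0..9, and those are all the positions the trace ever visits, so the invariant G(¬valid ∧ retry → ¬auth) is never violated.

never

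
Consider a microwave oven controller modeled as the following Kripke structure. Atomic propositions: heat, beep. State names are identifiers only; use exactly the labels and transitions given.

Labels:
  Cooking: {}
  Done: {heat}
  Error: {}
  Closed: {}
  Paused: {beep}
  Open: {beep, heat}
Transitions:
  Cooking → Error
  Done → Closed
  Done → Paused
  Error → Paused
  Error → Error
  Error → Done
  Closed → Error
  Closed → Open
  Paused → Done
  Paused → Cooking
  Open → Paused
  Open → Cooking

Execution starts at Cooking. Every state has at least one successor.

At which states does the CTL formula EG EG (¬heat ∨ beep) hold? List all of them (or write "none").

{Cooking, Error, Closed, Paused, Open}

States satisfying EG (¬heat ∨ beep): {Cooking, Error, Closed, Paused, Open}.
States satisfying EG EG (¬heat ∨ beep): {Cooking, Error, Closed, Paused, Open}.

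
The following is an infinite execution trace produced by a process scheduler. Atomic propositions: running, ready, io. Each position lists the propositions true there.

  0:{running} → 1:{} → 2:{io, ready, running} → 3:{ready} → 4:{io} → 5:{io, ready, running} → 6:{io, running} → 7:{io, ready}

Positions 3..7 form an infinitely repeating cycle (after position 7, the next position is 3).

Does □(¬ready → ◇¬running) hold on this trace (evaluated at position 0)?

¬ready → ◇¬running holds at every position 0..7, and those are all positions ever visited, so □(¬ready → ◇¬running) holds.
Positions where ¬ready holds: 0, 1, 4, 6.
Check ◇¬running at each: 0→ok, 1→ok, 4→ok, 6→ok.

Satisfied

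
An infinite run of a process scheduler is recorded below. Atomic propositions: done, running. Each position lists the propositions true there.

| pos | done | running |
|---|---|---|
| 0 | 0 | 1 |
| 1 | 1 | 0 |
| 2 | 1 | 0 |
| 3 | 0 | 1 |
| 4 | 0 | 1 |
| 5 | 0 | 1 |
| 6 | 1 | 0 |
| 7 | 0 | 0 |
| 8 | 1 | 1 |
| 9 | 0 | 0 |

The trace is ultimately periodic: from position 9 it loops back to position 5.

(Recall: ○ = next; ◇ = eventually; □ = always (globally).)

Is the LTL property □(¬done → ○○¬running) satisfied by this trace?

¬done → ○○¬running must hold at every position from 0 onward. It fails at position 3, so □(¬done → ○○¬running) is false.
Positions where ¬done holds: 0, 3, 4, 5, 7, 9.
Check ○○¬running at each: 0→ok, 3→fails, 4→ok, 5→ok, 7→ok, 9→ok.

Violated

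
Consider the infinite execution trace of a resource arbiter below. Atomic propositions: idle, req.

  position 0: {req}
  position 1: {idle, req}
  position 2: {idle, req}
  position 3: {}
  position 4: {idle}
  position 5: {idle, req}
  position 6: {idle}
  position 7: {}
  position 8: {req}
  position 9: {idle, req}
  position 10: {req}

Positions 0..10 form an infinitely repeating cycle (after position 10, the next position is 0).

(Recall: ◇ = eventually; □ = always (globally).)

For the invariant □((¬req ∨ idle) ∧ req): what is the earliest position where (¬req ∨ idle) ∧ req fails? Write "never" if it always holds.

At position 0 the labels are {req}, so (¬req ∨ idle) ∧ req is false there. This is the first violation.

0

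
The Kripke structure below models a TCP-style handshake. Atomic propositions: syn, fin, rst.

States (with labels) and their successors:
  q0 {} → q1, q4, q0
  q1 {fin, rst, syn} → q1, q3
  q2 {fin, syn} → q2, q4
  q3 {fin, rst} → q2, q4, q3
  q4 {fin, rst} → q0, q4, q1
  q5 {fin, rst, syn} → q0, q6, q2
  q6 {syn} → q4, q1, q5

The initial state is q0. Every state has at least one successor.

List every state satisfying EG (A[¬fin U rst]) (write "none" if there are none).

States satisfying A[¬fin U rst]: {q1, q3, q4, q5, q6}.
States satisfying EG (A[¬fin U rst]): {q1, q3, q4, q5, q6}.

{q1, q3, q4, q5, q6}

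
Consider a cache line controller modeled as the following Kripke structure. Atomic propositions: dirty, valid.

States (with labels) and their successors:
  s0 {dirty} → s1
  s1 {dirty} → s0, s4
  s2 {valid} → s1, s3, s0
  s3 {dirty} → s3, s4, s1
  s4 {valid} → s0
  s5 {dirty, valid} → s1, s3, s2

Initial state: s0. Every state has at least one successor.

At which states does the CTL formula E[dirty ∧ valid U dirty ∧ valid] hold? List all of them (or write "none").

States satisfying dirty ∧ valid: {s5}.
States satisfying E[dirty ∧ valid U dirty ∧ valid]: {s5}.

{s5}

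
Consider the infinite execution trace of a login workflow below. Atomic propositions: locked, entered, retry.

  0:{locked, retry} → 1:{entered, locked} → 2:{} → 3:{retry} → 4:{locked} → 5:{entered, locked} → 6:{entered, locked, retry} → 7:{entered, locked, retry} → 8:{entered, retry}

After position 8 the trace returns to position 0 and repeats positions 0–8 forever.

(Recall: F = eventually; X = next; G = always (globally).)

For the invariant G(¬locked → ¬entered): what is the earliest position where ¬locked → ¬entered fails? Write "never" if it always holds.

Check ¬locked → ¬entered at each position in order: 0 ✓, 1 ✓, 2 ✓, 3 ✓, 4 ✓, 5 ✓, 6 ✓, 7 ✓.
At position 8 the labels are {entered, retry}, so ¬locked → ¬entered is false there. This is the first violation.

8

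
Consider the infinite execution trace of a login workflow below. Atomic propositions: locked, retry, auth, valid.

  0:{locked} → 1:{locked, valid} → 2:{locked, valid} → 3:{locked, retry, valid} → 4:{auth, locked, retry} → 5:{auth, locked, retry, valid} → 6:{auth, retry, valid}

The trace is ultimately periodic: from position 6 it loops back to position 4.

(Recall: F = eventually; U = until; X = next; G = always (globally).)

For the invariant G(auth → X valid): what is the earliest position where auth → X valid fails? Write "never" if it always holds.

6

Check auth → X valid at each position in order: 0 ✓, 1 ✓, 2 ✓, 3 ✓, 4 ✓, 5 ✓.
At position 6 the labels are {auth, retry, valid} and the next position 4 has {auth, locked, retry}, so auth → X valid is false there. This is the first violation.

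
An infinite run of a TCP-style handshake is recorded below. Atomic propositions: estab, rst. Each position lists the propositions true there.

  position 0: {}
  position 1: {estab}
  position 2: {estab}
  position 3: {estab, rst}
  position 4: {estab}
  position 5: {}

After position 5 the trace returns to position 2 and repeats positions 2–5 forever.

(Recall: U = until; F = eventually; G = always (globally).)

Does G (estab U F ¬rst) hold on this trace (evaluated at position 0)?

Holds

estab U F ¬rst holds at every position 0..5, and those are all positions ever visited, so G (estab U F ¬rst) holds.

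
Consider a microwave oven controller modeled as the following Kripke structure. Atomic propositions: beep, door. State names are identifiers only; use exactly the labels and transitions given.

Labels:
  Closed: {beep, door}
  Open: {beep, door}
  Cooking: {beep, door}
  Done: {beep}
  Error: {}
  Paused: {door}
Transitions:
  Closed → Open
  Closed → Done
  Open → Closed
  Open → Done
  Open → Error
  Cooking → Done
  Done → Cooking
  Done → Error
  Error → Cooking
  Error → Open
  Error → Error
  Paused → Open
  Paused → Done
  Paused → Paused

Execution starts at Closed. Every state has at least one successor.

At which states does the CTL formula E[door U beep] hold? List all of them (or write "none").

States satisfying door: {Closed, Open, Cooking, Paused}.
States satisfying beep: {Closed, Open, Cooking, Done}.
States satisfying E[door U beep]: {Closed, Open, Cooking, Done, Paused}.

{Closed, Open, Cooking, Done, Paused}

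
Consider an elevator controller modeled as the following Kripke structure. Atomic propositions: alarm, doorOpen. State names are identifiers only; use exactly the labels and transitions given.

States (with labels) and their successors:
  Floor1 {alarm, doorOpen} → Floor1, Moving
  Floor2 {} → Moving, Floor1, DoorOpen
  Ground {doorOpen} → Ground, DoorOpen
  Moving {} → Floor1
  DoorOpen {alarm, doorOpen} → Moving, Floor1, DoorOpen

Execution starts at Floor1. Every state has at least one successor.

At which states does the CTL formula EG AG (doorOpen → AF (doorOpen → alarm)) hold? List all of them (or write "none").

States satisfying AG (doorOpen → AF (doorOpen → alarm)): {Floor1, Floor2, Moving, DoorOpen}.
States satisfying EG AG (doorOpen → AF (doorOpen → alarm)): {Floor1, Floor2, Moving, DoorOpen}.

{Floor1, Floor2, Moving, DoorOpen}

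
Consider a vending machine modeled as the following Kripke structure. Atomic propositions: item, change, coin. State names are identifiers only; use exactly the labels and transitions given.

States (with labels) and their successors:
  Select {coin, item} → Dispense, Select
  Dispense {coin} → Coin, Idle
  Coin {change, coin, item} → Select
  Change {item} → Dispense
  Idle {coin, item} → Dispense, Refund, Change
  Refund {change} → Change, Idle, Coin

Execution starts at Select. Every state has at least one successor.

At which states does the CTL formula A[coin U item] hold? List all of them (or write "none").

States satisfying coin: {Select, Dispense, Coin, Idle}.
States satisfying item: {Select, Coin, Change, Idle}.
States satisfying A[coin U item]: {Select, Dispense, Coin, Change, Idle}.

{Select, Dispense, Coin, Change, Idle}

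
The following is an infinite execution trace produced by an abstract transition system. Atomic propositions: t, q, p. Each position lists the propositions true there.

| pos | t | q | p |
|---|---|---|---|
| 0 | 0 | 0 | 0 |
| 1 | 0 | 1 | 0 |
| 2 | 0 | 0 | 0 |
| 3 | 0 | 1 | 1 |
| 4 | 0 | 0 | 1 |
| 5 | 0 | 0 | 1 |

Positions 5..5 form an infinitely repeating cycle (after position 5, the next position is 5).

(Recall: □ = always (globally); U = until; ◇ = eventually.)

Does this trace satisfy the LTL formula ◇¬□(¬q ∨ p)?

Satisfied

¬□(¬q ∨ p) holds at position 0, which is reachable from 0, so ◇¬□(¬q ∨ p) holds.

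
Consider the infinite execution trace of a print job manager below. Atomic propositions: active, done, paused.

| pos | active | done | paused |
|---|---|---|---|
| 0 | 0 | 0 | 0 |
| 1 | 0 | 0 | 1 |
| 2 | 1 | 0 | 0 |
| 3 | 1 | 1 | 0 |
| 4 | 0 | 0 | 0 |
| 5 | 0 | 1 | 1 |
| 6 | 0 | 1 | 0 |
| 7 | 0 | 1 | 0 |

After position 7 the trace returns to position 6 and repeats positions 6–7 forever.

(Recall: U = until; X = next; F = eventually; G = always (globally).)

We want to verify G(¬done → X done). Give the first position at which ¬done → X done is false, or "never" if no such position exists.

0

At position 0 the labels are {} and the next position 1 has {paused}, so ¬done → X done is false there. This is the first violation.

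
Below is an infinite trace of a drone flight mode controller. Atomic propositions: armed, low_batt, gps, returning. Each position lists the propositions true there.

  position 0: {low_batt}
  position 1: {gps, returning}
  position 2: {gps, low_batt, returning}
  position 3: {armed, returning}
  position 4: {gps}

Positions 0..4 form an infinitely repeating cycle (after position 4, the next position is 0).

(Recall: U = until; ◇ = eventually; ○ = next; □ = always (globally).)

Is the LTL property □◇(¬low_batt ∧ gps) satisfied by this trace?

◇(¬low_batt ∧ gps) holds at every position 0..4, and those are all positions ever visited, so □◇(¬low_batt ∧ gps) holds.

Satisfied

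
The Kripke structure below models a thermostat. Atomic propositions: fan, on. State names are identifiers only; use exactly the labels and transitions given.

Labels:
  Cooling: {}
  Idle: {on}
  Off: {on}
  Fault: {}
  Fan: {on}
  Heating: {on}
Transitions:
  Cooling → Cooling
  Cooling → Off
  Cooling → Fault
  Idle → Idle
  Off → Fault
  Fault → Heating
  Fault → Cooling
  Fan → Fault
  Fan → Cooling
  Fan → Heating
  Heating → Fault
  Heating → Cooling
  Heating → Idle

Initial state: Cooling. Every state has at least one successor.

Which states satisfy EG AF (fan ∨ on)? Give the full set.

States satisfying AF (fan ∨ on): {Idle, Off, Fan, Heating}.
States satisfying EG AF (fan ∨ on): {Idle, Fan, Heating}.

{Idle, Fan, Heating}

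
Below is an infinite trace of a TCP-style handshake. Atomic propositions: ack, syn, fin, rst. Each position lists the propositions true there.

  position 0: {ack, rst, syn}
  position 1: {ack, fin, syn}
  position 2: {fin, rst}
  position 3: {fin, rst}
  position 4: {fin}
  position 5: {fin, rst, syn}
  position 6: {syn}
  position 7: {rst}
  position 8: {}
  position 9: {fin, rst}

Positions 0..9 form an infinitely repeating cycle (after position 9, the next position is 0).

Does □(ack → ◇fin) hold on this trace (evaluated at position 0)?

ack → ◇fin holds at every position 0..9, and those are all positions ever visited, so □(ack → ◇fin) holds.
Positions where ack holds: 0, 1.
Check ◇fin at each: 0→ok, 1→ok.

Holds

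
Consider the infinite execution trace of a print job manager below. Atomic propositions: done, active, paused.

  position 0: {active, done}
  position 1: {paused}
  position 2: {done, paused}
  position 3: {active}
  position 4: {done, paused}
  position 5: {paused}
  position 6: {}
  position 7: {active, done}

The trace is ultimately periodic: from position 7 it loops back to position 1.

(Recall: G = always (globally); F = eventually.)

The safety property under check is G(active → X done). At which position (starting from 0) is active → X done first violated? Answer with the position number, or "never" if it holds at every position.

At position 0 the labels are {active, done} and the next position 1 has {paused}, so active → X done is false there. This is the first violation.

0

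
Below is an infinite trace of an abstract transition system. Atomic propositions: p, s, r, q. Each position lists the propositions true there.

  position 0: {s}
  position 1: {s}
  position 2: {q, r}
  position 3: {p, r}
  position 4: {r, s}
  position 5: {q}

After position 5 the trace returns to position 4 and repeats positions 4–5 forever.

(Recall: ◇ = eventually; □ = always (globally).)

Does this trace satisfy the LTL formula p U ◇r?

Yes

Walking from position 0: ◇r first holds at position 0, and p holds at every earlier position along the way, so p U ◇r holds.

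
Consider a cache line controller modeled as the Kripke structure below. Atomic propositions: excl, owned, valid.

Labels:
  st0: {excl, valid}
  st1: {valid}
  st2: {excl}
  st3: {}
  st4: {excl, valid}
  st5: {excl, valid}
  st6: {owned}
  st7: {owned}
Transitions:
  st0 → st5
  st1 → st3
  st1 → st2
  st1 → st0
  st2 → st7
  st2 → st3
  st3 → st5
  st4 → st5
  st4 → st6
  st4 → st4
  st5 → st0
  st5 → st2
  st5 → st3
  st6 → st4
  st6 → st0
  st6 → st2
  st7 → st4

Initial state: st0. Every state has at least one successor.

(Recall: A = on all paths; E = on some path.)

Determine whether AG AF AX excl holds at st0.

Does not hold

States satisfying AF AX excl: {st0, st1, st2, st3, st5, st6, st7}.
States satisfying AG AF AX excl: ∅.
st4 is reachable from st0 and violates AF AX excl, so AG fails at st0.
st0 ∉ Sat(AG AF AX excl).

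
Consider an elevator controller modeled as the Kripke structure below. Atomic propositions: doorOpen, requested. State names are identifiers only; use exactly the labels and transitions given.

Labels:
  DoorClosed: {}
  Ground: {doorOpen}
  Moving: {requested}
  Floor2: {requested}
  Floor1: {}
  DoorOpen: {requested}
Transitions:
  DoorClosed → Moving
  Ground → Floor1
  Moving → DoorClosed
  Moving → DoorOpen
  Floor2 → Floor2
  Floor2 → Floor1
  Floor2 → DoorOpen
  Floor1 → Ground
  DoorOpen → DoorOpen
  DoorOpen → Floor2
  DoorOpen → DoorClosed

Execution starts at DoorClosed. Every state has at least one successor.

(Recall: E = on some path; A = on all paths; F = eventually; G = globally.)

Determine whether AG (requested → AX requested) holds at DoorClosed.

States satisfying requested → AX requested: {DoorClosed, Ground, Floor1}.
States satisfying AG (requested → AX requested): {Ground, Floor1}.
DoorOpen is reachable from DoorClosed and violates requested → AX requested, so AG fails at DoorClosed.
DoorClosed ∉ Sat(AG (requested → AX requested)).

Violated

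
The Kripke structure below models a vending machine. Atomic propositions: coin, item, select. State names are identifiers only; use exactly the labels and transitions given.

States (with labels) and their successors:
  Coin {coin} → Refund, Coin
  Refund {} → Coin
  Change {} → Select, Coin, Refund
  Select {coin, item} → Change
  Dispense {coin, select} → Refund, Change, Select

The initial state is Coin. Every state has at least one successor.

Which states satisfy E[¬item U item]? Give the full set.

States satisfying ¬item: {Coin, Refund, Change, Dispense}.
States satisfying item: {Select}.
States satisfying E[¬item U item]: {Change, Select, Dispense}.

{Change, Select, Dispense}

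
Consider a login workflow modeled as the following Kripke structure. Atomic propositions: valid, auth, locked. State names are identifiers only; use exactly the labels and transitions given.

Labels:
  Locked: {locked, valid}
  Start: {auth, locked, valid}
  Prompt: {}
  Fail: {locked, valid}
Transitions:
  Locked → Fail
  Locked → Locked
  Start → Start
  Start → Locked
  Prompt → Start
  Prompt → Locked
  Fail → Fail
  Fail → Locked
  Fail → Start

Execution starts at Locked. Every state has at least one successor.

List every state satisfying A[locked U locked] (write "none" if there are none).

States satisfying locked: {Locked, Start, Fail}.
States satisfying A[locked U locked]: {Locked, Start, Fail}.

{Locked, Start, Fail}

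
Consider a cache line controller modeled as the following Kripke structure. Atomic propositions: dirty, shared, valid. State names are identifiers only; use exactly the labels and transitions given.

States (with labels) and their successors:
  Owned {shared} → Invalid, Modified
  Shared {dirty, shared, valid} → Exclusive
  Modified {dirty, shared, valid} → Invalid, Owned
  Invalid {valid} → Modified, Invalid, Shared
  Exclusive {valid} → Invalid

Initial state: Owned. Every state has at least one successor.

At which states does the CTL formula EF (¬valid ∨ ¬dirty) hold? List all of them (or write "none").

{Owned, Shared, Modified, Invalid, Exclusive}

States satisfying ¬valid ∨ ¬dirty: {Owned, Invalid, Exclusive}.
States satisfying EF (¬valid ∨ ¬dirty): {Owned, Shared, Modified, Invalid, Exclusive}.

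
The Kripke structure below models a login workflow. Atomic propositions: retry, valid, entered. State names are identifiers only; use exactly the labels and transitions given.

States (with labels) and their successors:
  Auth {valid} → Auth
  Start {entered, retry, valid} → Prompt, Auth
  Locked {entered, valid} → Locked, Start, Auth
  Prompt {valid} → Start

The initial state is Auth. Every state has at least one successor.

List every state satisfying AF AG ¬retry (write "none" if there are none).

{Auth}

States satisfying AG ¬retry: {Auth}.
States satisfying AF AG ¬retry: {Auth}.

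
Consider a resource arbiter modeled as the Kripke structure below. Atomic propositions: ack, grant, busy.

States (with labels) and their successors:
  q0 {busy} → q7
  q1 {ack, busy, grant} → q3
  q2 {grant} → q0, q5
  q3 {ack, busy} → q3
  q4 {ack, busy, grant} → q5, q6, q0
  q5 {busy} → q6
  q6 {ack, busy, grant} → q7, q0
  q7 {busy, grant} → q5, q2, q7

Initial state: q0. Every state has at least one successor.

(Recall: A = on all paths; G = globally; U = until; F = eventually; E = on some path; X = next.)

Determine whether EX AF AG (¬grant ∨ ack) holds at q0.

Does not hold

States satisfying AF AG (¬grant ∨ ack): {q1, q3}.
States satisfying EX AF AG (¬grant ∨ ack): {q1, q3}.
No suitable path/successor from q0 witnesses the formula.
q0 ∉ Sat(EX AF AG (¬grant ∨ ack)).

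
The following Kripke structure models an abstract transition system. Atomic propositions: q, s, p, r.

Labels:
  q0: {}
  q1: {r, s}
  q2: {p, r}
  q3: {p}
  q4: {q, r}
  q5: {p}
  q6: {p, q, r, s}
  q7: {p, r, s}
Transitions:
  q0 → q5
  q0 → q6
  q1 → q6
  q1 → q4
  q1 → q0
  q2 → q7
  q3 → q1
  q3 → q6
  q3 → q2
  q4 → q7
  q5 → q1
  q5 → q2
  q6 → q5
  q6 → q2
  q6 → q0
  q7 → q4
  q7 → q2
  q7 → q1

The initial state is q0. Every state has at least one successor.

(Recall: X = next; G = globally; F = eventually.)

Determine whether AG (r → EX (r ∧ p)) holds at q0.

Holds

States satisfying r → EX (r ∧ p): {q0, q1, q2, q3, q4, q5, q6, q7}.
States satisfying AG (r → EX (r ∧ p)): {q0, q1, q2, q3, q4, q5, q6, q7}.
Every state reachable from q0 satisfies r → EX (r ∧ p).
q0 ∈ Sat(AG (r → EX (r ∧ p))).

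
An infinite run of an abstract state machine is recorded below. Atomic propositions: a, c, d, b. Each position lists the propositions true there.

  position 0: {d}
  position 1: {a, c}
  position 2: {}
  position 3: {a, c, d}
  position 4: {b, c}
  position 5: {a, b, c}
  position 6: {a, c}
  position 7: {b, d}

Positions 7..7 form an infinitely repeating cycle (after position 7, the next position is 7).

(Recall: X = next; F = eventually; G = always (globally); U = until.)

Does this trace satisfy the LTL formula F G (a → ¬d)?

Holds

G (a → ¬d) holds at position 4, which is reachable from 0, so F G (a → ¬d) holds.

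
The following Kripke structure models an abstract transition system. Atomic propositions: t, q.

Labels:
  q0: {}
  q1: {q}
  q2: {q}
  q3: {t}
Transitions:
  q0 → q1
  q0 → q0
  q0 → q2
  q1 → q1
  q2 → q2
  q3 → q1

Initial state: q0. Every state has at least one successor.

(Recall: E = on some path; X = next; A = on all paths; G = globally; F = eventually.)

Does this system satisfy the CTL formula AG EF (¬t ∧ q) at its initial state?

Holds

States satisfying EF (¬t ∧ q): {q0, q1, q2, q3}.
States satisfying AG EF (¬t ∧ q): {q0, q1, q2, q3}.
Every state reachable from q0 satisfies EF (¬t ∧ q).
q0 ∈ Sat(AG EF (¬t ∧ q)).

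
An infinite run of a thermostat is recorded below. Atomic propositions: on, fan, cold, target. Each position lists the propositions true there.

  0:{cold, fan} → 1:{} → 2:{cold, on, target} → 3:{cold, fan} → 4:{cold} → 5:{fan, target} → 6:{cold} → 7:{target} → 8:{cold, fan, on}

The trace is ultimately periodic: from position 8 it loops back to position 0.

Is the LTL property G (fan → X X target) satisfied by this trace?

fan → X X target must hold at every position from 0 onward. It fails at position 8, so G (fan → X X target) is false.
Positions where fan holds: 0, 3, 5, 8.
Check X X target at each: 0→ok, 3→ok, 5→ok, 8→fails.

Does not hold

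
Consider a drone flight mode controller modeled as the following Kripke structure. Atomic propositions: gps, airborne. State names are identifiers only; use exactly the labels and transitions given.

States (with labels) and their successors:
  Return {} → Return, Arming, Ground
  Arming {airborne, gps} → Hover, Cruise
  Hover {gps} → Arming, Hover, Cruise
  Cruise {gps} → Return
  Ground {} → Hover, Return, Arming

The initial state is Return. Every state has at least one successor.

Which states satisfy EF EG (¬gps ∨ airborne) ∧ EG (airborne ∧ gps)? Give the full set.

States satisfying EG (¬gps ∨ airborne): {Return, Ground}.
States satisfying EF EG (¬gps ∨ airborne): {Return, Arming, Hover, Cruise, Ground}.
States satisfying airborne ∧ gps: {Arming}.
States satisfying EG (airborne ∧ gps): ∅.
States satisfying EF EG (¬gps ∨ airborne) ∧ EG (airborne ∧ gps): ∅.

none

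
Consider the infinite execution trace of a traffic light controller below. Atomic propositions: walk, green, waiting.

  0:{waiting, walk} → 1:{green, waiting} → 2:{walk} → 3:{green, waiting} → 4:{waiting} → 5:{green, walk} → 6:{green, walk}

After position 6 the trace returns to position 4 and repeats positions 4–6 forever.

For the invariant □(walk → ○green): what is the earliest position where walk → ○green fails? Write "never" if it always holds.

6

Check walk → ○green at each position in order: 0 ✓, 1 ✓, 2 ✓, 3 ✓, 4 ✓, 5 ✓.
At position 6 the labels are {green, walk} and the next position 4 has {waiting}, so walk → ○green is false there. This is the first violation.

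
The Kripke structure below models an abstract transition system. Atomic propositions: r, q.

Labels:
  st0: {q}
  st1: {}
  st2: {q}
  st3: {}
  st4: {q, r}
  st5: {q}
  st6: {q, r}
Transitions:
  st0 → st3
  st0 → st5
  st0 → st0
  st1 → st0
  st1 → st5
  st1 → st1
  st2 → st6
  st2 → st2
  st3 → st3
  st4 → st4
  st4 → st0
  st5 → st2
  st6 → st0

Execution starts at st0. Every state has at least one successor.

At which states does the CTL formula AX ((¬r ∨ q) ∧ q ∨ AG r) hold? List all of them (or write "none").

States satisfying (¬r ∨ q) ∧ q ∨ AG r: {st0, st2, st4, st5, st6}.
States satisfying AX ((¬r ∨ q) ∧ q ∨ AG r): {st2, st4, st5, st6}.

{st2, st4, st5, st6}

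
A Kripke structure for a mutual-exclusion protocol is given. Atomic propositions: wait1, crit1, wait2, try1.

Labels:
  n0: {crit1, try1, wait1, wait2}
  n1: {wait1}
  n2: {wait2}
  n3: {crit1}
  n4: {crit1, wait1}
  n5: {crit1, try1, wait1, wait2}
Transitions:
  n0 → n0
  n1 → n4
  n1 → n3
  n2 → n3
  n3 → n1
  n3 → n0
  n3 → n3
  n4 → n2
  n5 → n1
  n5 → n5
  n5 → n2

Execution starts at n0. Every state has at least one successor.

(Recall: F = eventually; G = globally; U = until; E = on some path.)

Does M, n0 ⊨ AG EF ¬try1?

States satisfying EF ¬try1: {n1, n2, n3, n4, n5}.
States satisfying AG EF ¬try1: ∅.
n0 is reachable from n0 and violates EF ¬try1, so AG fails at n0.
n0 ∉ Sat(AG EF ¬try1).

Violated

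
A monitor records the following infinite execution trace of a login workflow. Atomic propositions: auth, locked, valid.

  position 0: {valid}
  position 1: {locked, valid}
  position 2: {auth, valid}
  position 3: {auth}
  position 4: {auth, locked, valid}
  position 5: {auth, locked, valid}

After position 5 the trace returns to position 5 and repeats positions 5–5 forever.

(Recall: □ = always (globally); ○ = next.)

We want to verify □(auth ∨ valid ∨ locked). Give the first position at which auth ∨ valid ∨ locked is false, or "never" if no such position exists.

auth ∨ valid ∨ locked holds at every position 0..5, and those are all the positions the trace ever visits, so the invariant □(auth ∨ valid ∨ locked) is never violated.

never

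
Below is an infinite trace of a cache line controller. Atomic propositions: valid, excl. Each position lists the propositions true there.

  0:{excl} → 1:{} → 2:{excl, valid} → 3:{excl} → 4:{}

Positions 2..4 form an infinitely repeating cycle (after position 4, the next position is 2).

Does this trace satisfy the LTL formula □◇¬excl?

Satisfied

◇¬excl holds at every position 0..4, and those are all positions ever visited, so □◇¬excl holds.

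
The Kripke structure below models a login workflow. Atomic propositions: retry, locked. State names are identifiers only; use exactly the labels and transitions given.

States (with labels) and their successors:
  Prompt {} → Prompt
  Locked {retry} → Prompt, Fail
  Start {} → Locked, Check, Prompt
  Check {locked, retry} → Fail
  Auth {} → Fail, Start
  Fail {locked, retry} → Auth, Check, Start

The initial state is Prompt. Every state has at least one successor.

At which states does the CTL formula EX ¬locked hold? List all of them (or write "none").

{Prompt, Locked, Start, Auth, Fail}

States satisfying ¬locked: {Prompt, Locked, Start, Auth}.
States satisfying EX ¬locked: {Prompt, Locked, Start, Auth, Fail}.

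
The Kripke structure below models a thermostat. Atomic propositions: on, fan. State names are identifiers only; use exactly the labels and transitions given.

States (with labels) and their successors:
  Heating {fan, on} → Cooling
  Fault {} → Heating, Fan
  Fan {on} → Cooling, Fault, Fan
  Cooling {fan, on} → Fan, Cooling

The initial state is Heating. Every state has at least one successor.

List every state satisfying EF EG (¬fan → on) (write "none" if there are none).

States satisfying EG (¬fan → on): {Heating, Fan, Cooling}.
States satisfying EF EG (¬fan → on): {Heating, Fault, Fan, Cooling}.

{Heating, Fault, Fan, Cooling}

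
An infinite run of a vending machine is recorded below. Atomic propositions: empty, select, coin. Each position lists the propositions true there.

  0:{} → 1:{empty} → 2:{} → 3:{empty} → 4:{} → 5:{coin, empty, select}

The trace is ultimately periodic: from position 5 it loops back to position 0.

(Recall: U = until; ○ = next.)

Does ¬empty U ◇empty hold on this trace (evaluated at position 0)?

Holds

Walking from position 0: ◇empty first holds at position 0, and ¬empty holds at every earlier position along the way, so ¬empty U ◇empty holds.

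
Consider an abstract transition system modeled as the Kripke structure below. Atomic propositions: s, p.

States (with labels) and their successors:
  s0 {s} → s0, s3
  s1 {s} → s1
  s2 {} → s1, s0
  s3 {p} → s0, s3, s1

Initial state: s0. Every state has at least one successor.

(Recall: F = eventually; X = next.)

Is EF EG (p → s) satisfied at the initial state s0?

Yes

States satisfying EG (p → s): {s0, s1, s2}.
States satisfying EF EG (p → s): {s0, s1, s2, s3}.
Some path from s0 reaches a state where EG (p → s) holds.
s0 ∈ Sat(EF EG (p → s)).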